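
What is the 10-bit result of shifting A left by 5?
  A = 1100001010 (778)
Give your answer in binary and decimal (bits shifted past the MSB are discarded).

Shift left by 5: drop the top 5 bit(s), append 5 zero(s) on the right.
  1100001010  ->  discard [11000], keep [01010], append 00000
= 0101000000

Answer: 0101000000 (320)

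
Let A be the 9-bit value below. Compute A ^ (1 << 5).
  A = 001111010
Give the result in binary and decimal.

Mask = 1 << 5 = 000100000
Bit 5 of A is 1; XOR with the mask flips it to 0.
  001111010
^ 000100000
-----------
  001011010

Answer: 001011010 (90)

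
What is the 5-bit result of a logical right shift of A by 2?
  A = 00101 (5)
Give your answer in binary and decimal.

Logical shift right by 2: drop the bottom 2 bit(s), prepend 2 zero(s) on the left.
  00101  ->  keep [001], discard [01], prepend 00
= 00001

Answer: 00001 (1)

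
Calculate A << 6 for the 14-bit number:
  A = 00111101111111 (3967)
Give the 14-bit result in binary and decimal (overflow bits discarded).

Shift left by 6: drop the top 6 bit(s), append 6 zero(s) on the right.
  00111101111111  ->  discard [001111], keep [01111111], append 000000
= 01111111000000

Answer: 01111111000000 (8128)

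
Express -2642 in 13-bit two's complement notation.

1. Binary of +2642:  0101001010010
2. Invert bits:     1010110101101
3. Add 1:           1010110101110

Answer: 1010110101110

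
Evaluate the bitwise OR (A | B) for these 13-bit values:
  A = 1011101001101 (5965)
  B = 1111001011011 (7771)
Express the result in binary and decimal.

Apply | to each column (1 where either bit is 1):
  1011101001101
| 1111001011011
---------------
  1111101011111

Answer: 1111101011111 (8031)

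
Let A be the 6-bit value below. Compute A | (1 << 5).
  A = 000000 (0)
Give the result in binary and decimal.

Mask = 1 << 5 = 100000
Bit 5 of A is 0, so OR-ing with the mask flips it to 1.
  000000
| 100000
--------
  100000

Answer: 100000 (32)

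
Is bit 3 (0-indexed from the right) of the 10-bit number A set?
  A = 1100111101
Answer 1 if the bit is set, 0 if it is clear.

Bit 3 is the 4th from the right.
  1100111101
        ^
That bit is 1.

Answer: 1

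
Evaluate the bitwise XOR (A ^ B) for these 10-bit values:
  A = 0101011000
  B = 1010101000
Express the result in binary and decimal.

Apply ^ to each column (1 where bits differ):
  0101011000
^ 1010101000
------------
  1111110000

Answer: 1111110000 (1008)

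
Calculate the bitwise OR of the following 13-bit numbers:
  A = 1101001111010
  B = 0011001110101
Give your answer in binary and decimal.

Apply | to each column (1 where either bit is 1):
  1101001111010
| 0011001110101
---------------
  1111001111111

Answer: 1111001111111 (7807)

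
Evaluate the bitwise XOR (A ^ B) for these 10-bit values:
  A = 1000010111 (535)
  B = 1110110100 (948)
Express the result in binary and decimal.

Apply ^ to each column (1 where bits differ):
  1000010111
^ 1110110100
------------
  0110100011

Answer: 0110100011 (419)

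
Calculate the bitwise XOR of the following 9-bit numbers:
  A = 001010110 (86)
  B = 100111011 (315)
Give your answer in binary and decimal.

Apply ^ to each column (1 where bits differ):
  001010110
^ 100111011
-----------
  101101101

Answer: 101101101 (365)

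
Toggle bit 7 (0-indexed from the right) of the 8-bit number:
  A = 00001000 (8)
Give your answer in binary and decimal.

Mask = 1 << 7 = 10000000
Bit 7 of A is 0; XOR with the mask flips it to 1.
  00001000
^ 10000000
----------
  10001000

Answer: 10001000 (136)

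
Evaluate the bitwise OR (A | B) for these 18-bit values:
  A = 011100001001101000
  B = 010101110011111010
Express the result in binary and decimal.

Apply | to each column (1 where either bit is 1):
  011100001001101000
| 010101110011111010
--------------------
  011101111011111010

Answer: 011101111011111010 (122618)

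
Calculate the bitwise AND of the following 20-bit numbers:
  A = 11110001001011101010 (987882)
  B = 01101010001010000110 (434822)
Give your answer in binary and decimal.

Apply & to each column (1 only where both bits are 1):
  11110001001011101010
& 01101010001010000110
----------------------
  01100000001010000010

Answer: 01100000001010000010 (393858)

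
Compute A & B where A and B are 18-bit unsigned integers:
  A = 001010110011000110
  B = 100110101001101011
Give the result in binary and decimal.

Apply & to each column (1 only where both bits are 1):
  001010110011000110
& 100110101001101011
--------------------
  000010100001000010

Answer: 000010100001000010 (10306)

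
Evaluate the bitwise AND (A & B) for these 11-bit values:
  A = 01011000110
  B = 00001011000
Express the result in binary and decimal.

Apply & to each column (1 only where both bits are 1):
  01011000110
& 00001011000
-------------
  00001000000

Answer: 00001000000 (64)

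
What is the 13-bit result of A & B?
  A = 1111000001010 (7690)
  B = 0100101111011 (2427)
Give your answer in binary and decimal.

Apply & to each column (1 only where both bits are 1):
  1111000001010
& 0100101111011
---------------
  0100000001010

Answer: 0100000001010 (2058)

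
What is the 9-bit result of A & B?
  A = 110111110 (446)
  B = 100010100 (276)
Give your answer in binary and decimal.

Apply & to each column (1 only where both bits are 1):
  110111110
& 100010100
-----------
  100010100

Answer: 100010100 (276)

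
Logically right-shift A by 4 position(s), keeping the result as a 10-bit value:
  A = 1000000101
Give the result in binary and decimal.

Logical shift right by 4: drop the bottom 4 bit(s), prepend 4 zero(s) on the left.
  1000000101  ->  keep [100000], discard [0101], prepend 0000
= 0000100000

Answer: 0000100000 (32)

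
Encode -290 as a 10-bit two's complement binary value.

1. Binary of +290:  0100100010
2. Invert bits:     1011011101
3. Add 1:           1011011110

Answer: 1011011110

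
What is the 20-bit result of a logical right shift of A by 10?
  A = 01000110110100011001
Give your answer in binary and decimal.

Logical shift right by 10: drop the bottom 10 bit(s), prepend 10 zero(s) on the left.
  01000110110100011001  ->  keep [0100011011], discard [0100011001], prepend 0000000000
= 00000000000100011011

Answer: 00000000000100011011 (283)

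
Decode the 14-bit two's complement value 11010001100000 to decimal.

MSB is 1, so the value is negative. Find the magnitude:
1. Invert bits:  00101110011111
2. Add 1:        00101110100000  = 2976
3. Apply sign:   -2976

Answer: -2976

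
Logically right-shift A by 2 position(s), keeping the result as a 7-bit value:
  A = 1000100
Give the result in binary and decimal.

Logical shift right by 2: drop the bottom 2 bit(s), prepend 2 zero(s) on the left.
  1000100  ->  keep [10001], discard [00], prepend 00
= 0010001

Answer: 0010001 (17)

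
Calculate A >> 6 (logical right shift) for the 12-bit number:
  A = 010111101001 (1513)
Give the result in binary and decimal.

Logical shift right by 6: drop the bottom 6 bit(s), prepend 6 zero(s) on the left.
  010111101001  ->  keep [010111], discard [101001], prepend 000000
= 000000010111

Answer: 000000010111 (23)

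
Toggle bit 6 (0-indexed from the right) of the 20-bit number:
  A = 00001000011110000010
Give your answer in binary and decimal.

Mask = 1 << 6 = 00000000000001000000
Bit 6 of A is 0; XOR with the mask flips it to 1.
  00001000011110000010
^ 00000000000001000000
----------------------
  00001000011111000010

Answer: 00001000011111000010 (34754)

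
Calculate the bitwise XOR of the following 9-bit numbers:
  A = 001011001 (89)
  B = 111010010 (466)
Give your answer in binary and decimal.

Apply ^ to each column (1 where bits differ):
  001011001
^ 111010010
-----------
  110001011

Answer: 110001011 (395)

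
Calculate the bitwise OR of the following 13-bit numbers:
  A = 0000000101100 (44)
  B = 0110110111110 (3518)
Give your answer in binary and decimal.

Apply | to each column (1 where either bit is 1):
  0000000101100
| 0110110111110
---------------
  0110110111110

Answer: 0110110111110 (3518)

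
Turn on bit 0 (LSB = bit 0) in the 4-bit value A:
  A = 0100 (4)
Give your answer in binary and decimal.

Mask = 1 << 0 = 0001
Bit 0 of A is 0, so OR-ing with the mask flips it to 1.
  0100
| 0001
------
  0101

Answer: 0101 (5)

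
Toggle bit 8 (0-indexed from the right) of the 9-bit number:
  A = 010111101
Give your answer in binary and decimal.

Mask = 1 << 8 = 100000000
Bit 8 of A is 0; XOR with the mask flips it to 1.
  010111101
^ 100000000
-----------
  110111101

Answer: 110111101 (445)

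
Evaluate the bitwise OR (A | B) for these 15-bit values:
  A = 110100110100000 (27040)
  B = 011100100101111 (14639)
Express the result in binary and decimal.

Apply | to each column (1 where either bit is 1):
  110100110100000
| 011100100101111
-----------------
  111100110101111

Answer: 111100110101111 (31151)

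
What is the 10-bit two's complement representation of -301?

1. Binary of +301:  0100101101
2. Invert bits:     1011010010
3. Add 1:           1011010011

Answer: 1011010011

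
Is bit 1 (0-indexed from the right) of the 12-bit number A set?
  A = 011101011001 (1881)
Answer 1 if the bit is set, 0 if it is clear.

Bit 1 is the 2nd from the right.
  011101011001
            ^
That bit is 0.

Answer: 0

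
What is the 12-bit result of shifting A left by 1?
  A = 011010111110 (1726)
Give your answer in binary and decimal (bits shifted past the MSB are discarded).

Shift left by 1: drop the top 1 bit(s), append 1 zero(s) on the right.
  011010111110  ->  discard [0], keep [11010111110], append 0
= 110101111100

Answer: 110101111100 (3452)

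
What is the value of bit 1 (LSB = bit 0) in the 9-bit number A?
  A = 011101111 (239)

Bit 1 is the 2nd from the right.
  011101111
         ^
That bit is 1.

Answer: 1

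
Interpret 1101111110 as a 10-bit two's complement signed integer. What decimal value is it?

MSB is 1, so the value is negative. Find the magnitude:
1. Invert bits:  0010000001
2. Add 1:        0010000010  = 130
3. Apply sign:   -130

Answer: -130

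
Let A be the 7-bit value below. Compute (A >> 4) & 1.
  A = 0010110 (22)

Bit 4 is the 5th from the right.
  0010110
    ^
That bit is 1.

Answer: 1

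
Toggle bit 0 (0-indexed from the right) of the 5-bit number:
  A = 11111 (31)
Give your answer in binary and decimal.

Mask = 1 << 0 = 00001
Bit 0 of A is 1; XOR with the mask flips it to 0.
  11111
^ 00001
-------
  11110

Answer: 11110 (30)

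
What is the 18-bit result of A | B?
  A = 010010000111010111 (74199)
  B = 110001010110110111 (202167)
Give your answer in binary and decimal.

Apply | to each column (1 where either bit is 1):
  010010000111010111
| 110001010110110111
--------------------
  110011010111110111

Answer: 110011010111110111 (210423)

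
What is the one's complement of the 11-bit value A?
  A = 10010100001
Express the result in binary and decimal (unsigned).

Flip each bit (0->1, 1->0):
  10010100001
  01101011110

Answer: 01101011110 (862)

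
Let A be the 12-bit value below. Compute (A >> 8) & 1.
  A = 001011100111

Bit 8 is the 9th from the right.
  001011100111
     ^
That bit is 0.

Answer: 0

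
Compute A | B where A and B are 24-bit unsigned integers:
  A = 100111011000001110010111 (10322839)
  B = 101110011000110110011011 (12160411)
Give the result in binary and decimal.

Apply | to each column (1 where either bit is 1):
  100111011000001110010111
| 101110011000110110011011
--------------------------
  101111011000111110011111

Answer: 101111011000111110011111 (12423071)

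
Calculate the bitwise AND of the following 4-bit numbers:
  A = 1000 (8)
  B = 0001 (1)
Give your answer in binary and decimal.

Apply & to each column (1 only where both bits are 1):
  1000
& 0001
------
  0000

Answer: 0000 (0)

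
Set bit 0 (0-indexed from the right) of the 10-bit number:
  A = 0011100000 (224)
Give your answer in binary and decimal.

Mask = 1 << 0 = 0000000001
Bit 0 of A is 0, so OR-ing with the mask flips it to 1.
  0011100000
| 0000000001
------------
  0011100001

Answer: 0011100001 (225)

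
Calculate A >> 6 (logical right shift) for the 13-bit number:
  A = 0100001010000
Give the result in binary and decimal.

Logical shift right by 6: drop the bottom 6 bit(s), prepend 6 zero(s) on the left.
  0100001010000  ->  keep [0100001], discard [010000], prepend 000000
= 0000000100001

Answer: 0000000100001 (33)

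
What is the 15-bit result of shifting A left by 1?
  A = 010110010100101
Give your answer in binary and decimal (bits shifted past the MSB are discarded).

Shift left by 1: drop the top 1 bit(s), append 1 zero(s) on the right.
  010110010100101  ->  discard [0], keep [10110010100101], append 0
= 101100101001010

Answer: 101100101001010 (22858)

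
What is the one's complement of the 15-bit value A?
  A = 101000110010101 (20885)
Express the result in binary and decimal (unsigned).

Flip each bit (0->1, 1->0):
  101000110010101
  010111001101010

Answer: 010111001101010 (11882)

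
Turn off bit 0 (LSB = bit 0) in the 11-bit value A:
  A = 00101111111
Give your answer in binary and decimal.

Mask = ~(1 << 0) = 11111111110
Bit 0 of A is 1, so AND-ing with the mask clears it to 0.
  00101111111
& 11111111110
-------------
  00101111110

Answer: 00101111110 (382)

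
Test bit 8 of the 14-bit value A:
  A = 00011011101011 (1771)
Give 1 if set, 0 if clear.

Bit 8 is the 9th from the right.
  00011011101011
       ^
That bit is 0.

Answer: 0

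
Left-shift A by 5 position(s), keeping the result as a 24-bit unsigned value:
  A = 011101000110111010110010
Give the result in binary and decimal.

Shift left by 5: drop the top 5 bit(s), append 5 zero(s) on the right.
  011101000110111010110010  ->  discard [01110], keep [1000110111010110010], append 00000
= 100011011101011001000000

Answer: 100011011101011001000000 (9295424)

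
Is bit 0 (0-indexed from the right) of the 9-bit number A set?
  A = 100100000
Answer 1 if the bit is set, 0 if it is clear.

Bit 0 is the 1st from the right.
  100100000
          ^
That bit is 0.

Answer: 0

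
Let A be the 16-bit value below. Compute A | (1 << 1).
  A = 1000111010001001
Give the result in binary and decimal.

Mask = 1 << 1 = 0000000000000010
Bit 1 of A is 0, so OR-ing with the mask flips it to 1.
  1000111010001001
| 0000000000000010
------------------
  1000111010001011

Answer: 1000111010001011 (36491)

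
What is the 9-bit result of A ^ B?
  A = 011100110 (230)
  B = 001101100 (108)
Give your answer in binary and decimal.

Apply ^ to each column (1 where bits differ):
  011100110
^ 001101100
-----------
  010001010

Answer: 010001010 (138)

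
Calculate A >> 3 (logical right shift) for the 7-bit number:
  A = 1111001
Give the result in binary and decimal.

Logical shift right by 3: drop the bottom 3 bit(s), prepend 3 zero(s) on the left.
  1111001  ->  keep [1111], discard [001], prepend 000
= 0001111

Answer: 0001111 (15)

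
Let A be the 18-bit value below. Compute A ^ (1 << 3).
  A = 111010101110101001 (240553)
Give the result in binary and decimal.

Mask = 1 << 3 = 000000000000001000
Bit 3 of A is 1; XOR with the mask flips it to 0.
  111010101110101001
^ 000000000000001000
--------------------
  111010101110100001

Answer: 111010101110100001 (240545)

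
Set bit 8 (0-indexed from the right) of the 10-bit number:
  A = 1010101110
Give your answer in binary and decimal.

Mask = 1 << 8 = 0100000000
Bit 8 of A is 0, so OR-ing with the mask flips it to 1.
  1010101110
| 0100000000
------------
  1110101110

Answer: 1110101110 (942)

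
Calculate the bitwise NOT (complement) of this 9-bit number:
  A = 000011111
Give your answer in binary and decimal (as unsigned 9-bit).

Flip each bit (0->1, 1->0):
  000011111
  111100000

Answer: 111100000 (480)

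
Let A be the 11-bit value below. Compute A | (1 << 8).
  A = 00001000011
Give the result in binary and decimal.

Mask = 1 << 8 = 00100000000
Bit 8 of A is 0, so OR-ing with the mask flips it to 1.
  00001000011
| 00100000000
-------------
  00101000011

Answer: 00101000011 (323)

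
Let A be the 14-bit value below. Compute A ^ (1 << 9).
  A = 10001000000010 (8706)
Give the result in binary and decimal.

Mask = 1 << 9 = 00001000000000
Bit 9 of A is 1; XOR with the mask flips it to 0.
  10001000000010
^ 00001000000000
----------------
  10000000000010

Answer: 10000000000010 (8194)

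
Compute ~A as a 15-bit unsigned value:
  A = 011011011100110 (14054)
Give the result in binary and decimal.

Flip each bit (0->1, 1->0):
  011011011100110
  100100100011001

Answer: 100100100011001 (18713)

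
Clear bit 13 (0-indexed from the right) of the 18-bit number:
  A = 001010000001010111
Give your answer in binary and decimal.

Mask = ~(1 << 13) = 111101111111111111
Bit 13 of A is 1, so AND-ing with the mask clears it to 0.
  001010000001010111
& 111101111111111111
--------------------
  001000000001010111

Answer: 001000000001010111 (32855)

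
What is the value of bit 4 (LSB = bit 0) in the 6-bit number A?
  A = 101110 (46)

Bit 4 is the 5th from the right.
  101110
   ^
That bit is 0.

Answer: 0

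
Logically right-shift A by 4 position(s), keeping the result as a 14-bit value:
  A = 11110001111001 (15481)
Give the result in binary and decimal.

Logical shift right by 4: drop the bottom 4 bit(s), prepend 4 zero(s) on the left.
  11110001111001  ->  keep [1111000111], discard [1001], prepend 0000
= 00001111000111

Answer: 00001111000111 (967)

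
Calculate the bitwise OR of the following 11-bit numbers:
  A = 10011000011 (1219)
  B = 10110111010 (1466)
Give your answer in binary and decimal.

Apply | to each column (1 where either bit is 1):
  10011000011
| 10110111010
-------------
  10111111011

Answer: 10111111011 (1531)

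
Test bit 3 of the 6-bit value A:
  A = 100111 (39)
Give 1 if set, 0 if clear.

Bit 3 is the 4th from the right.
  100111
    ^
That bit is 0.

Answer: 0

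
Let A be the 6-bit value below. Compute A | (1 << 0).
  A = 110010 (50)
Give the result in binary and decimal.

Mask = 1 << 0 = 000001
Bit 0 of A is 0, so OR-ing with the mask flips it to 1.
  110010
| 000001
--------
  110011

Answer: 110011 (51)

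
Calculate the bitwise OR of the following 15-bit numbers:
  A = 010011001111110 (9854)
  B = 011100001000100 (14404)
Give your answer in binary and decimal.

Apply | to each column (1 where either bit is 1):
  010011001111110
| 011100001000100
-----------------
  011111001111110

Answer: 011111001111110 (15998)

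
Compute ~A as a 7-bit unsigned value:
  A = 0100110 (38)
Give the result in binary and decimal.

Flip each bit (0->1, 1->0):
  0100110
  1011001

Answer: 1011001 (89)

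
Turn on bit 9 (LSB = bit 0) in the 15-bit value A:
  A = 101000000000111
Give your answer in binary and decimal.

Mask = 1 << 9 = 000001000000000
Bit 9 of A is 0, so OR-ing with the mask flips it to 1.
  101000000000111
| 000001000000000
-----------------
  101001000000111

Answer: 101001000000111 (20999)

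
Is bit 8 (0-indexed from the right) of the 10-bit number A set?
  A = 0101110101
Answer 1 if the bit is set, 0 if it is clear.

Bit 8 is the 9th from the right.
  0101110101
   ^
That bit is 1.

Answer: 1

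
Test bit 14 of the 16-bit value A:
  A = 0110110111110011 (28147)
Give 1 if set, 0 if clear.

Bit 14 is the 15th from the right.
  0110110111110011
   ^
That bit is 1.

Answer: 1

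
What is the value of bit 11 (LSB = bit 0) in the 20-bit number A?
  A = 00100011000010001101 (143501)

Bit 11 is the 12th from the right.
  00100011000010001101
          ^
That bit is 0.

Answer: 0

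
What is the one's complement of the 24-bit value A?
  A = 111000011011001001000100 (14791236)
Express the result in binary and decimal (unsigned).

Flip each bit (0->1, 1->0):
  111000011011001001000100
  000111100100110110111011

Answer: 000111100100110110111011 (1985979)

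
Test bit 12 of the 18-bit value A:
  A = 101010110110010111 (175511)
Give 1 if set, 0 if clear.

Bit 12 is the 13th from the right.
  101010110110010111
       ^
That bit is 0.

Answer: 0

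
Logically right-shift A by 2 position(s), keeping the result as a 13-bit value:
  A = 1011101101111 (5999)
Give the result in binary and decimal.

Logical shift right by 2: drop the bottom 2 bit(s), prepend 2 zero(s) on the left.
  1011101101111  ->  keep [10111011011], discard [11], prepend 00
= 0010111011011

Answer: 0010111011011 (1499)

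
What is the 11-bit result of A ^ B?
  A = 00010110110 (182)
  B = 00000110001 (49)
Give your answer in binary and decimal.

Apply ^ to each column (1 where bits differ):
  00010110110
^ 00000110001
-------------
  00010000111

Answer: 00010000111 (135)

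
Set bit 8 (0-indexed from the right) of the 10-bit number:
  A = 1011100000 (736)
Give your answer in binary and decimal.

Mask = 1 << 8 = 0100000000
Bit 8 of A is 0, so OR-ing with the mask flips it to 1.
  1011100000
| 0100000000
------------
  1111100000

Answer: 1111100000 (992)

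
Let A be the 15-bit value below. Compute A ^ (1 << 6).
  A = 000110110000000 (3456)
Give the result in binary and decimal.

Mask = 1 << 6 = 000000001000000
Bit 6 of A is 0; XOR with the mask flips it to 1.
  000110110000000
^ 000000001000000
-----------------
  000110111000000

Answer: 000110111000000 (3520)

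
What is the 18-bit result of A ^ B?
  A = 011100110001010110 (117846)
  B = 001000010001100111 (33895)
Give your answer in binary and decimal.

Apply ^ to each column (1 where bits differ):
  011100110001010110
^ 001000010001100111
--------------------
  010100100000110001

Answer: 010100100000110001 (84017)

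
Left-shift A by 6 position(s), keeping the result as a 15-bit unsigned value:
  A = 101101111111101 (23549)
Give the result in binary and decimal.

Shift left by 6: drop the top 6 bit(s), append 6 zero(s) on the right.
  101101111111101  ->  discard [101101], keep [111111101], append 000000
= 111111101000000

Answer: 111111101000000 (32576)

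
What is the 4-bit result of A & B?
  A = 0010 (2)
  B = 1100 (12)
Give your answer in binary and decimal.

Apply & to each column (1 only where both bits are 1):
  0010
& 1100
------
  0000

Answer: 0000 (0)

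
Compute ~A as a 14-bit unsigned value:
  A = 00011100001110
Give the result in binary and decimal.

Flip each bit (0->1, 1->0):
  00011100001110
  11100011110001

Answer: 11100011110001 (14577)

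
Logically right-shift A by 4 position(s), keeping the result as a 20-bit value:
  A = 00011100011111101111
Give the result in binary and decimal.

Logical shift right by 4: drop the bottom 4 bit(s), prepend 4 zero(s) on the left.
  00011100011111101111  ->  keep [0001110001111110], discard [1111], prepend 0000
= 00000001110001111110

Answer: 00000001110001111110 (7294)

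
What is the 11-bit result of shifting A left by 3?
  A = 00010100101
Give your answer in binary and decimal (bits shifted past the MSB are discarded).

Shift left by 3: drop the top 3 bit(s), append 3 zero(s) on the right.
  00010100101  ->  discard [000], keep [10100101], append 000
= 10100101000

Answer: 10100101000 (1320)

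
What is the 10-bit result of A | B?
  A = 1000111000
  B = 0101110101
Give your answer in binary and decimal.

Apply | to each column (1 where either bit is 1):
  1000111000
| 0101110101
------------
  1101111101

Answer: 1101111101 (893)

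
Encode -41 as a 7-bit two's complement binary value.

1. Binary of +41:  0101001
2. Invert bits:     1010110
3. Add 1:           1010111

Answer: 1010111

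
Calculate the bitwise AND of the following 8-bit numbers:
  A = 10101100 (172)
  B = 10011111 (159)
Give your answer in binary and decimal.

Apply & to each column (1 only where both bits are 1):
  10101100
& 10011111
----------
  10001100

Answer: 10001100 (140)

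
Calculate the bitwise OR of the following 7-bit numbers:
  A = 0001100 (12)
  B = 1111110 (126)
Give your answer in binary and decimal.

Apply | to each column (1 where either bit is 1):
  0001100
| 1111110
---------
  1111110

Answer: 1111110 (126)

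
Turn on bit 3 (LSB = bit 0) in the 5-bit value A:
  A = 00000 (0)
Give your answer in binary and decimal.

Mask = 1 << 3 = 01000
Bit 3 of A is 0, so OR-ing with the mask flips it to 1.
  00000
| 01000
-------
  01000

Answer: 01000 (8)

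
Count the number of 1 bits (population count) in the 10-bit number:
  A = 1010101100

1010101100
1-bits at positions (from bit 0 = LSB): 2, 3, 5, 7, 9
Count = 5

Answer: 5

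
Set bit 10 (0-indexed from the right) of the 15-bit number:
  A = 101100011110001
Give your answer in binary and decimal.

Mask = 1 << 10 = 000010000000000
Bit 10 of A is 0, so OR-ing with the mask flips it to 1.
  101100011110001
| 000010000000000
-----------------
  101110011110001

Answer: 101110011110001 (23793)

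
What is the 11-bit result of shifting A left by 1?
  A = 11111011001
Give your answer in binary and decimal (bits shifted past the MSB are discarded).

Shift left by 1: drop the top 1 bit(s), append 1 zero(s) on the right.
  11111011001  ->  discard [1], keep [1111011001], append 0
= 11110110010

Answer: 11110110010 (1970)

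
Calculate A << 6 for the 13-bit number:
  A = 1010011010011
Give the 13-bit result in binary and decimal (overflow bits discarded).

Shift left by 6: drop the top 6 bit(s), append 6 zero(s) on the right.
  1010011010011  ->  discard [101001], keep [1010011], append 000000
= 1010011000000

Answer: 1010011000000 (5312)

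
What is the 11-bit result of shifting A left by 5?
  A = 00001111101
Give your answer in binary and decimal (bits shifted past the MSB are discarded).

Shift left by 5: drop the top 5 bit(s), append 5 zero(s) on the right.
  00001111101  ->  discard [00001], keep [111101], append 00000
= 11110100000

Answer: 11110100000 (1952)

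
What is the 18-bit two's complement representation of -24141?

1. Binary of +24141:  000101111001001101
2. Invert bits:     111010000110110010
3. Add 1:           111010000110110011

Answer: 111010000110110011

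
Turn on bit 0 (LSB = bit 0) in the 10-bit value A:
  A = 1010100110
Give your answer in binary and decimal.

Mask = 1 << 0 = 0000000001
Bit 0 of A is 0, so OR-ing with the mask flips it to 1.
  1010100110
| 0000000001
------------
  1010100111

Answer: 1010100111 (679)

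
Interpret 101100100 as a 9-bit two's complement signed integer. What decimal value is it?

MSB is 1, so the value is negative. Find the magnitude:
1. Invert bits:  010011011
2. Add 1:        010011100  = 156
3. Apply sign:   -156

Answer: -156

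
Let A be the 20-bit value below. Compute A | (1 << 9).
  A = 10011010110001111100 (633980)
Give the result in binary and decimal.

Mask = 1 << 9 = 00000000001000000000
Bit 9 of A is 0, so OR-ing with the mask flips it to 1.
  10011010110001111100
| 00000000001000000000
----------------------
  10011010111001111100

Answer: 10011010111001111100 (634492)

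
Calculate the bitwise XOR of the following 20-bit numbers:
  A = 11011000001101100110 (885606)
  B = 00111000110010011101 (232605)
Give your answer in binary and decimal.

Apply ^ to each column (1 where bits differ):
  11011000001101100110
^ 00111000110010011101
----------------------
  11100000111111111011

Answer: 11100000111111111011 (921595)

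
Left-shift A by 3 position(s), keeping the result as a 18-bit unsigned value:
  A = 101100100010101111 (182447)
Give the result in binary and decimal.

Shift left by 3: drop the top 3 bit(s), append 3 zero(s) on the right.
  101100100010101111  ->  discard [101], keep [100100010101111], append 000
= 100100010101111000

Answer: 100100010101111000 (148856)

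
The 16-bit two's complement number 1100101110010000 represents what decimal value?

MSB is 1, so the value is negative. Find the magnitude:
1. Invert bits:  0011010001101111
2. Add 1:        0011010001110000  = 13424
3. Apply sign:   -13424

Answer: -13424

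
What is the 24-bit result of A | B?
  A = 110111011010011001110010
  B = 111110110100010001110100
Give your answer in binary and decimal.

Apply | to each column (1 where either bit is 1):
  110111011010011001110010
| 111110110100010001110100
--------------------------
  111111111110011001110110

Answer: 111111111110011001110110 (16770678)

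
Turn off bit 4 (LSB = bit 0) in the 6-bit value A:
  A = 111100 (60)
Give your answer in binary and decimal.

Mask = ~(1 << 4) = 101111
Bit 4 of A is 1, so AND-ing with the mask clears it to 0.
  111100
& 101111
--------
  101100

Answer: 101100 (44)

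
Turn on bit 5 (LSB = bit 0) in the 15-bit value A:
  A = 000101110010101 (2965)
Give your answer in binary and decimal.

Mask = 1 << 5 = 000000000100000
Bit 5 of A is 0, so OR-ing with the mask flips it to 1.
  000101110010101
| 000000000100000
-----------------
  000101110110101

Answer: 000101110110101 (2997)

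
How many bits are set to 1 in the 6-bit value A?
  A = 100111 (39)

100111
1-bits at positions (from bit 0 = LSB): 0, 1, 2, 5
Count = 4

Answer: 4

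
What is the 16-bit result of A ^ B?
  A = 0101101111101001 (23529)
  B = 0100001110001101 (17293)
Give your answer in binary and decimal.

Apply ^ to each column (1 where bits differ):
  0101101111101001
^ 0100001110001101
------------------
  0001100001100100

Answer: 0001100001100100 (6244)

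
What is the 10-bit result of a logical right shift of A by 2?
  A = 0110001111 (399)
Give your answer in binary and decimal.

Logical shift right by 2: drop the bottom 2 bit(s), prepend 2 zero(s) on the left.
  0110001111  ->  keep [01100011], discard [11], prepend 00
= 0001100011

Answer: 0001100011 (99)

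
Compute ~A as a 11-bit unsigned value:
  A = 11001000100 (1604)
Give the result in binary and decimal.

Flip each bit (0->1, 1->0):
  11001000100
  00110111011

Answer: 00110111011 (443)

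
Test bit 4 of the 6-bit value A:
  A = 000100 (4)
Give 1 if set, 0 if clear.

Bit 4 is the 5th from the right.
  000100
   ^
That bit is 0.

Answer: 0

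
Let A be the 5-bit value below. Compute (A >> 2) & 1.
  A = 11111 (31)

Bit 2 is the 3rd from the right.
  11111
    ^
That bit is 1.

Answer: 1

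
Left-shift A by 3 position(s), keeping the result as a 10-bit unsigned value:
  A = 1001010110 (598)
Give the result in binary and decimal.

Shift left by 3: drop the top 3 bit(s), append 3 zero(s) on the right.
  1001010110  ->  discard [100], keep [1010110], append 000
= 1010110000

Answer: 1010110000 (688)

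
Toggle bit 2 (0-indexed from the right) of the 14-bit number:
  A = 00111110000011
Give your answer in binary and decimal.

Mask = 1 << 2 = 00000000000100
Bit 2 of A is 0; XOR with the mask flips it to 1.
  00111110000011
^ 00000000000100
----------------
  00111110000111

Answer: 00111110000111 (3975)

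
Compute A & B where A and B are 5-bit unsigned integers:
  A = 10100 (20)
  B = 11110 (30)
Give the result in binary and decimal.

Apply & to each column (1 only where both bits are 1):
  10100
& 11110
-------
  10100

Answer: 10100 (20)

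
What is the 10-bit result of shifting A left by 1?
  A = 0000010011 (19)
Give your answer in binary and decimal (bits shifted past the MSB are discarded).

Shift left by 1: drop the top 1 bit(s), append 1 zero(s) on the right.
  0000010011  ->  discard [0], keep [000010011], append 0
= 0000100110

Answer: 0000100110 (38)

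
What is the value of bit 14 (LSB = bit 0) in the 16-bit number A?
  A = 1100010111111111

Bit 14 is the 15th from the right.
  1100010111111111
   ^
That bit is 1.

Answer: 1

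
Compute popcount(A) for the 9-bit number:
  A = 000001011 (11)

000001011
1-bits at positions (from bit 0 = LSB): 0, 1, 3
Count = 3

Answer: 3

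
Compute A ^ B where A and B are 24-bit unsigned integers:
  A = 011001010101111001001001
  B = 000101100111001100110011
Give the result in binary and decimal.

Apply ^ to each column (1 where bits differ):
  011001010101111001001001
^ 000101100111001100110011
--------------------------
  011100110010110101111010

Answer: 011100110010110101111010 (7548282)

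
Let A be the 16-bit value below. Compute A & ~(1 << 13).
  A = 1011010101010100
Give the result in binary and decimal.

Mask = ~(1 << 13) = 1101111111111111
Bit 13 of A is 1, so AND-ing with the mask clears it to 0.
  1011010101010100
& 1101111111111111
------------------
  1001010101010100

Answer: 1001010101010100 (38228)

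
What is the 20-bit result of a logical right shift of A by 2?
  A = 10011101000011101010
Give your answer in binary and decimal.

Logical shift right by 2: drop the bottom 2 bit(s), prepend 2 zero(s) on the left.
  10011101000011101010  ->  keep [100111010000111010], discard [10], prepend 00
= 00100111010000111010

Answer: 00100111010000111010 (160826)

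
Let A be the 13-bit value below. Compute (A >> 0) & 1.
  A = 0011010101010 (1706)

Bit 0 is the 1st from the right.
  0011010101010
              ^
That bit is 0.

Answer: 0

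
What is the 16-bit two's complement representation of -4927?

1. Binary of +4927:  0001001100111111
2. Invert bits:     1110110011000000
3. Add 1:           1110110011000001

Answer: 1110110011000001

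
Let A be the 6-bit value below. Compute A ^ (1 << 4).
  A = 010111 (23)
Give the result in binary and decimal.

Mask = 1 << 4 = 010000
Bit 4 of A is 1; XOR with the mask flips it to 0.
  010111
^ 010000
--------
  000111

Answer: 000111 (7)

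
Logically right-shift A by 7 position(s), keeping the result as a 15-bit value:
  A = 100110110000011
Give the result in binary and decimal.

Logical shift right by 7: drop the bottom 7 bit(s), prepend 7 zero(s) on the left.
  100110110000011  ->  keep [10011011], discard [0000011], prepend 0000000
= 000000010011011

Answer: 000000010011011 (155)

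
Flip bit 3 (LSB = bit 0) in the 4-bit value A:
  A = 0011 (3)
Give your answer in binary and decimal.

Mask = 1 << 3 = 1000
Bit 3 of A is 0; XOR with the mask flips it to 1.
  0011
^ 1000
------
  1011

Answer: 1011 (11)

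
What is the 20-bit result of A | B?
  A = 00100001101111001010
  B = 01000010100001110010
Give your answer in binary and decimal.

Apply | to each column (1 where either bit is 1):
  00100001101111001010
| 01000010100001110010
----------------------
  01100011101111111010

Answer: 01100011101111111010 (408570)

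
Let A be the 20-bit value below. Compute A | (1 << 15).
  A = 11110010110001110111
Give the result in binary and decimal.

Mask = 1 << 15 = 00001000000000000000
Bit 15 of A is 0, so OR-ing with the mask flips it to 1.
  11110010110001110111
| 00001000000000000000
----------------------
  11111010110001110111

Answer: 11111010110001110111 (1027191)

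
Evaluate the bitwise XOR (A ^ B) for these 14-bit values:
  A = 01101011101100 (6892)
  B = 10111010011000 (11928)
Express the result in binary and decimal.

Apply ^ to each column (1 where bits differ):
  01101011101100
^ 10111010011000
----------------
  11010001110100

Answer: 11010001110100 (13428)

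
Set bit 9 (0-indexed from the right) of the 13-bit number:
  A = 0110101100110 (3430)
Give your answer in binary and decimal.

Mask = 1 << 9 = 0001000000000
Bit 9 of A is 0, so OR-ing with the mask flips it to 1.
  0110101100110
| 0001000000000
---------------
  0111101100110

Answer: 0111101100110 (3942)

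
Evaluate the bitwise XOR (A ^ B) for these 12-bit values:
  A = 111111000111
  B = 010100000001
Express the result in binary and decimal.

Apply ^ to each column (1 where bits differ):
  111111000111
^ 010100000001
--------------
  101011000110

Answer: 101011000110 (2758)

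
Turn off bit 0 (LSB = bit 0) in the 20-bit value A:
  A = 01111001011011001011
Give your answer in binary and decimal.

Mask = ~(1 << 0) = 11111111111111111110
Bit 0 of A is 1, so AND-ing with the mask clears it to 0.
  01111001011011001011
& 11111111111111111110
----------------------
  01111001011011001010

Answer: 01111001011011001010 (497354)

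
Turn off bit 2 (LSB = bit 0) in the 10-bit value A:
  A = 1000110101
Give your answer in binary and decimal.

Mask = ~(1 << 2) = 1111111011
Bit 2 of A is 1, so AND-ing with the mask clears it to 0.
  1000110101
& 1111111011
------------
  1000110001

Answer: 1000110001 (561)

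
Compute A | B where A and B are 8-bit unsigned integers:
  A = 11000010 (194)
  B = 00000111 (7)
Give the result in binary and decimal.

Apply | to each column (1 where either bit is 1):
  11000010
| 00000111
----------
  11000111

Answer: 11000111 (199)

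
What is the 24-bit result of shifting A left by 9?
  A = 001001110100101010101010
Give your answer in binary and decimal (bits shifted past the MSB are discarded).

Shift left by 9: drop the top 9 bit(s), append 9 zero(s) on the right.
  001001110100101010101010  ->  discard [001001110], keep [100101010101010], append 000000000
= 100101010101010000000000

Answer: 100101010101010000000000 (9786368)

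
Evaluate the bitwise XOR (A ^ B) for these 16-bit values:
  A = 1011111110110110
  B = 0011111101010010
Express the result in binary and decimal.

Apply ^ to each column (1 where bits differ):
  1011111110110110
^ 0011111101010010
------------------
  1000000011100100

Answer: 1000000011100100 (32996)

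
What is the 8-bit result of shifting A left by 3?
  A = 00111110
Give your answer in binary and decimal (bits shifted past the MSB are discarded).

Shift left by 3: drop the top 3 bit(s), append 3 zero(s) on the right.
  00111110  ->  discard [001], keep [11110], append 000
= 11110000

Answer: 11110000 (240)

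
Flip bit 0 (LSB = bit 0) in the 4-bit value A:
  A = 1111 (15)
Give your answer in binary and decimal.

Mask = 1 << 0 = 0001
Bit 0 of A is 1; XOR with the mask flips it to 0.
  1111
^ 0001
------
  1110

Answer: 1110 (14)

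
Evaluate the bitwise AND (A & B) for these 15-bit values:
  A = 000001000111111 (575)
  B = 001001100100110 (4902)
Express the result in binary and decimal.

Apply & to each column (1 only where both bits are 1):
  000001000111111
& 001001100100110
-----------------
  000001000100110

Answer: 000001000100110 (550)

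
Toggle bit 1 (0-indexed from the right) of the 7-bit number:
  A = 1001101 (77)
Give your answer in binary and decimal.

Mask = 1 << 1 = 0000010
Bit 1 of A is 0; XOR with the mask flips it to 1.
  1001101
^ 0000010
---------
  1001111

Answer: 1001111 (79)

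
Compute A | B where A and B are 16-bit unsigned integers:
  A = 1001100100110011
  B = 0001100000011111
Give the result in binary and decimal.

Apply | to each column (1 where either bit is 1):
  1001100100110011
| 0001100000011111
------------------
  1001100100111111

Answer: 1001100100111111 (39231)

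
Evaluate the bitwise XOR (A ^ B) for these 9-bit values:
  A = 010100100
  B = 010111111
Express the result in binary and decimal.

Apply ^ to each column (1 where bits differ):
  010100100
^ 010111111
-----------
  000011011

Answer: 000011011 (27)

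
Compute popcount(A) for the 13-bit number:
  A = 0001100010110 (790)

0001100010110
1-bits at positions (from bit 0 = LSB): 1, 2, 4, 8, 9
Count = 5

Answer: 5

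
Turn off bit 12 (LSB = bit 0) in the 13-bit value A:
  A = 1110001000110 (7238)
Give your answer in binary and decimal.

Mask = ~(1 << 12) = 0111111111111
Bit 12 of A is 1, so AND-ing with the mask clears it to 0.
  1110001000110
& 0111111111111
---------------
  0110001000110

Answer: 0110001000110 (3142)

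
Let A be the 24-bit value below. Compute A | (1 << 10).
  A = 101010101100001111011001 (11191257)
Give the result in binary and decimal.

Mask = 1 << 10 = 000000000000010000000000
Bit 10 of A is 0, so OR-ing with the mask flips it to 1.
  101010101100001111011001
| 000000000000010000000000
--------------------------
  101010101100011111011001

Answer: 101010101100011111011001 (11192281)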